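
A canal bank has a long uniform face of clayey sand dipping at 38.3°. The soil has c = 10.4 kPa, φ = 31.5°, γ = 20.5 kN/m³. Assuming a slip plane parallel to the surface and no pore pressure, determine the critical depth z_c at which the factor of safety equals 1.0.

Setting FS = 1.00 in FS = [c + γz cos²β tanφ] / [γz sinβ cosβ] and solving for z:
z = c / [γ cosβ (FS·sinβ − cosβ·tanφ)]
  = 10.4 / [20.5·cos38.3°·(1.00·sin38.3° − cos38.3°·tan31.5°)]
  = 10.4 / [20.5·0.7848·(1.00·0.6198 − 0.7848·0.6128)]
  = 10.4 / 2.2341 = 4.655 m

z_c = 4.66 m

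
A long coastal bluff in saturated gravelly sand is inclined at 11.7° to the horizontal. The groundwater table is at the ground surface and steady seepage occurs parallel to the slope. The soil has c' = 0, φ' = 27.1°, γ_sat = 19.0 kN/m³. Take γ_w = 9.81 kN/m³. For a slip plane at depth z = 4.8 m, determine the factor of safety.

With seepage parallel to the slope and the water table at the surface, the effective normal stress on the slip plane uses the buoyant unit weight γ' = γ_sat − γ_w while the driving shear stress uses γ_sat:
FS = [c' + γ' z cos²β tanφ'] / [γ_sat z sinβ cosβ]
(For c' = 0 this reduces to FS = (γ'/γ_sat)·tanφ'/tanβ.)
γ' = 19.0 − 9.81 = 9.19 kN/m³
Numerator = 0.0 + 9.19·4.8·cos²11.7°·tan27.1° = 0.0 + 9.19·4.8·0.9589·0.5117 = 21.645 kPa
Denominator = 19.0·4.8·sin11.7°·cos11.7° = 19.0·4.8·0.2028·0.9792 = 18.110 kPa
FS = 21.645 / 18.110 = 1.195

FS = 1.20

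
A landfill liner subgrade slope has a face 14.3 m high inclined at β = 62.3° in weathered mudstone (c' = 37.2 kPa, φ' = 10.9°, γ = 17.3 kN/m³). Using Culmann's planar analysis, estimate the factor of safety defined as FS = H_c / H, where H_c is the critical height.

H_c = (4c'/γ) · sinβ cosφ' / [1 − cos(β − φ')]
    = (4·37.2/17.3) · sin62.3°·cos10.9° / [1 − cos51.4°]
    = 8.601 · 0.8694 / 0.3761 = 19.88 m
FS = H_c / H = 19.88 / 14.3 = 1.390

FS = 1.39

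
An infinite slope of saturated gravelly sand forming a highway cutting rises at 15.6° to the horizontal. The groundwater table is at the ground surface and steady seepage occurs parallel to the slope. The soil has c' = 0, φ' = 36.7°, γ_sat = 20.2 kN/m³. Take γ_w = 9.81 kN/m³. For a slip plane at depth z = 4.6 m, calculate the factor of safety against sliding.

With seepage parallel to the slope and the water table at the surface, the effective normal stress on the slip plane uses the buoyant unit weight γ' = γ_sat − γ_w while the driving shear stress uses γ_sat:
FS = [c' + γ' z cos²β tanφ'] / [γ_sat z sinβ cosβ]
(For c' = 0 this reduces to FS = (γ'/γ_sat)·tanφ'/tanβ.)
γ' = 20.2 − 9.81 = 10.39 kN/m³
Numerator = 0.0 + 10.39·4.6·cos²15.6°·tan36.7° = 0.0 + 10.39·4.6·0.9277·0.7454 = 33.048 kPa
Denominator = 20.2·4.6·sin15.6°·cos15.6° = 20.2·4.6·0.2689·0.9632 = 24.068 kPa
FS = 33.048 / 24.068 = 1.373

FS = 1.37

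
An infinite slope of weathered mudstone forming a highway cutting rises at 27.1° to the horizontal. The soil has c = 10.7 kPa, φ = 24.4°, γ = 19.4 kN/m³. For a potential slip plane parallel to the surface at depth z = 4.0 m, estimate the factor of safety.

FS = 1.23

For an infinite slope with a slip plane parallel to the surface (no pore pressure): FS = [c + γz cos²β tanφ] / [γz sinβ cosβ].
γz = 19.4·4.0 = 77.60 kN/m²
Numerator = 10.7 + 77.60·cos²27.1°·tan24.4° = 10.7 + 77.60·0.7925·0.4536 = 38.596 kPa
Denominator = 77.60·sin27.1°·cos27.1° = 77.60·0.4555·0.8902 = 31.469 kPa
FS = 38.596 / 31.469 = 1.226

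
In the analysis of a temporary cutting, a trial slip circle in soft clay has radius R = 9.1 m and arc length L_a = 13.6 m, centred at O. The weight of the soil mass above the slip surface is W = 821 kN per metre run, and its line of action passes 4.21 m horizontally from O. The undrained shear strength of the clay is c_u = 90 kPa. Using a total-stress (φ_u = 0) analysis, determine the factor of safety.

FS = 3.22

Taking moments about the centre O, the resisting moment is provided by the undrained shear strength acting along the arc:
M_R = c_u·L_a·R = 90·13.60·9.1 = 11138.4 kN·m/m
M_D = W·d = 821·4.21 = 3456.4 kN·m/m
FS = M_R / M_D = 11138.4 / 3456.4 = 3.223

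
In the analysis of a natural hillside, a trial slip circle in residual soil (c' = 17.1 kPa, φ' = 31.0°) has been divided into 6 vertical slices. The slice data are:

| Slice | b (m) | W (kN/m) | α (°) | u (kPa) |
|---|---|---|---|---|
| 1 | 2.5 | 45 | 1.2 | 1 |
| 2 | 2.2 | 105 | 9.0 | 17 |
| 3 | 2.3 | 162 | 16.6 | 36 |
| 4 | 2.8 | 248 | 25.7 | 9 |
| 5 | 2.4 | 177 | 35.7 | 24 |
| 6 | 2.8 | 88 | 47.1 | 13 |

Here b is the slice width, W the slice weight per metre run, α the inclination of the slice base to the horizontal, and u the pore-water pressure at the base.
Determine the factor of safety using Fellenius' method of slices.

FS = 1.67

Ordinary method of slices: FS = Σ[c'·Δl_i + (W_i cosα_i − u_i·Δl_i)·tanφ'] / Σ W_i sinα_i, with Δl_i = b_i / cosα_i.
Slice 1: Δl = 2.5/cos1.2° = 2.501 m; N'_1 = 45·cos1.2° − 1·2.501 = 42.5; c'Δl = 42.76; W sinα = 0.9
Slice 2: Δl = 2.2/cos9.0° = 2.227 m; N'_2 = 105·cos9.0° − 17·2.227 = 65.8; c'Δl = 38.09; W sinα = 16.4
Slice 3: Δl = 2.3/cos16.6° = 2.400 m; N'_3 = 162·cos16.6° − 36·2.400 = 68.8; c'Δl = 41.04; W sinα = 46.3
Slice 4: Δl = 2.8/cos25.7° = 3.107 m; N'_4 = 248·cos25.7° − 9·3.107 = 195.5; c'Δl = 53.14; W sinα = 107.5
Slice 5: Δl = 2.4/cos35.7° = 2.955 m; N'_5 = 177·cos35.7° − 24·2.955 = 72.8; c'Δl = 50.54; W sinα = 103.3
Slice 6: Δl = 2.8/cos47.1° = 4.113 m; N'_6 = 88·cos47.1° − 13·4.113 = 6.4; c'Δl = 70.34; W sinα = 64.5
Σc'Δl = 295.9 kN/m; ΣN' = 451.9 kN/m; ΣW sinα = 338.9 kN/m
Resisting = 295.9 + 451.9·tan31.0° = 295.9 + 271.5 = 567.4 kN/m
FS = 567.4 / 338.9 = 1.674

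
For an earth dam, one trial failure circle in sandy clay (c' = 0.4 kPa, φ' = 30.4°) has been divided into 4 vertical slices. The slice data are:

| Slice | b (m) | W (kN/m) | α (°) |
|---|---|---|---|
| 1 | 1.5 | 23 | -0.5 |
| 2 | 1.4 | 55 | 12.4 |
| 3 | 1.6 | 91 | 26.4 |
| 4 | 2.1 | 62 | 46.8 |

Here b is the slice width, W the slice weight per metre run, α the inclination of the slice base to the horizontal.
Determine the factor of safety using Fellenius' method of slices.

Ordinary method of slices: FS = Σ[c'·Δl_i + (W_i cosα_i)·tanφ'] / Σ W_i sinα_i, with Δl_i = b_i / cosα_i.
Slice 1: Δl = 1.5/cos(-0.5°) = 1.500 m; N'_1 = 23·cos(-0.5°) = 23.0; c'Δl = 0.60; W sinα = -0.2
Slice 2: Δl = 1.4/cos12.4° = 1.433 m; N'_2 = 55·cos12.4° = 53.7; c'Δl = 0.57; W sinα = 11.8
Slice 3: Δl = 1.6/cos26.4° = 1.786 m; N'_3 = 91·cos26.4° = 81.5; c'Δl = 0.71; W sinα = 40.5
Slice 4: Δl = 2.1/cos46.8° = 3.068 m; N'_4 = 62·cos46.8° = 42.4; c'Δl = 1.23; W sinα = 45.2
Σc'Δl = 3.1 kN/m; ΣN' = 200.7 kN/m; ΣW sinα = 97.3 kN/m
Resisting = 3.1 + 200.7·tan30.4° = 3.1 + 117.7 = 120.8 kN/m
FS = 120.8 / 97.3 = 1.242

FS = 1.24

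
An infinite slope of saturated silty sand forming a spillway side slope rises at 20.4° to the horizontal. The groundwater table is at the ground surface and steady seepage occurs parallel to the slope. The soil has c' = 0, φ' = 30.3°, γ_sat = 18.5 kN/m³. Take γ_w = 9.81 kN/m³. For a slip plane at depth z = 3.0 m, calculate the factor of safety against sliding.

FS = 0.74

With seepage parallel to the slope and the water table at the surface, the effective normal stress on the slip plane uses the buoyant unit weight γ' = γ_sat − γ_w while the driving shear stress uses γ_sat:
FS = [c' + γ' z cos²β tanφ'] / [γ_sat z sinβ cosβ]
(For c' = 0 this reduces to FS = (γ'/γ_sat)·tanφ'/tanβ.)
γ' = 18.5 − 9.81 = 8.69 kN/m³
Numerator = 0.0 + 8.69·3.0·cos²20.4°·tan30.3° = 0.0 + 8.69·3.0·0.8785·0.5844 = 13.383 kPa
Denominator = 18.5·3.0·sin20.4°·cos20.4° = 18.5·3.0·0.3486·0.9373 = 18.132 kPa
FS = 13.383 / 18.132 = 0.738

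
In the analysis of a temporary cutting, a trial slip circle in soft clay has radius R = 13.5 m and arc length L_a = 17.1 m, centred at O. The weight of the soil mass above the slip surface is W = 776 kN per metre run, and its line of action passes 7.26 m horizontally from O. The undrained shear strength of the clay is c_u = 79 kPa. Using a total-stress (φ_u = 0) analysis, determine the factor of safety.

FS = 3.24

Taking moments about the centre O, the resisting moment is provided by the undrained shear strength acting along the arc:
M_R = c_u·L_a·R = 79·17.10·13.5 = 18237.2 kN·m/m
M_D = W·d = 776·7.26 = 5633.8 kN·m/m
FS = M_R / M_D = 18237.2 / 5633.8 = 3.237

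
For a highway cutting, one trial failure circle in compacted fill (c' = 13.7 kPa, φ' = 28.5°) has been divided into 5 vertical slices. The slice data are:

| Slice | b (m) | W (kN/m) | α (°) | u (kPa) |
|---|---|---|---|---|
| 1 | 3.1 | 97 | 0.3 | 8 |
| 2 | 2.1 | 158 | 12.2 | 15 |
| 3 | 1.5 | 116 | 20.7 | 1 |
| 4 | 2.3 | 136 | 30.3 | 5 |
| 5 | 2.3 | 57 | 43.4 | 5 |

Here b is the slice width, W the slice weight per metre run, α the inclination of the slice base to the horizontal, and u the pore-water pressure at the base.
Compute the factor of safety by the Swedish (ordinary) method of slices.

Ordinary method of slices: FS = Σ[c'·Δl_i + (W_i cosα_i − u_i·Δl_i)·tanφ'] / Σ W_i sinα_i, with Δl_i = b_i / cosα_i.
Slice 1: Δl = 3.1/cos0.3° = 3.100 m; N'_1 = 97·cos0.3° − 8·3.100 = 72.2; c'Δl = 42.47; W sinα = 0.5
Slice 2: Δl = 2.1/cos12.2° = 2.149 m; N'_2 = 158·cos12.2° − 15·2.149 = 122.2; c'Δl = 29.43; W sinα = 33.4
Slice 3: Δl = 1.5/cos20.7° = 1.604 m; N'_3 = 116·cos20.7° − 1·1.604 = 106.9; c'Δl = 21.97; W sinα = 41.0
Slice 4: Δl = 2.3/cos30.3° = 2.664 m; N'_4 = 136·cos30.3° − 5·2.664 = 104.1; c'Δl = 36.50; W sinα = 68.6
Slice 5: Δl = 2.3/cos43.4° = 3.166 m; N'_5 = 57·cos43.4° − 5·3.166 = 25.6; c'Δl = 43.37; W sinα = 39.2
Σc'Δl = 173.7 kN/m; ΣN' = 431.0 kN/m; ΣW sinα = 182.7 kN/m
Resisting = 173.7 + 431.0·tan28.5° = 173.7 + 234.0 = 407.8 kN/m
FS = 407.8 / 182.7 = 2.232

FS = 2.23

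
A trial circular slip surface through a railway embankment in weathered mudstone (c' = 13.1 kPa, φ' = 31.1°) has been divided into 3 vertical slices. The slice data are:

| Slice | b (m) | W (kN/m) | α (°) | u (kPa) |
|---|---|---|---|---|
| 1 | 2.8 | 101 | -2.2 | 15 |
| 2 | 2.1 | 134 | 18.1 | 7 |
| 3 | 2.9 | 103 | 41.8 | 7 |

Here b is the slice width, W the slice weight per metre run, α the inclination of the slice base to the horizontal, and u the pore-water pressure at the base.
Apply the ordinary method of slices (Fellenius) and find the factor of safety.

Ordinary method of slices: FS = Σ[c'·Δl_i + (W_i cosα_i − u_i·Δl_i)·tanφ'] / Σ W_i sinα_i, with Δl_i = b_i / cosα_i.
Slice 1: Δl = 2.8/cos(-2.2°) = 2.802 m; N'_1 = 101·cos(-2.2°) − 15·2.802 = 58.9; c'Δl = 36.71; W sinα = -3.9
Slice 2: Δl = 2.1/cos18.1° = 2.209 m; N'_2 = 134·cos18.1° − 7·2.209 = 111.9; c'Δl = 28.94; W sinα = 41.6
Slice 3: Δl = 2.9/cos41.8° = 3.890 m; N'_3 = 103·cos41.8° − 7·3.890 = 49.6; c'Δl = 50.96; W sinα = 68.7
Σc'Δl = 116.6 kN/m; ΣN' = 220.4 kN/m; ΣW sinα = 106.4 kN/m
Resisting = 116.6 + 220.4·tan31.1° = 116.6 + 132.9 = 249.5 kN/m
FS = 249.5 / 106.4 = 2.345

FS = 2.35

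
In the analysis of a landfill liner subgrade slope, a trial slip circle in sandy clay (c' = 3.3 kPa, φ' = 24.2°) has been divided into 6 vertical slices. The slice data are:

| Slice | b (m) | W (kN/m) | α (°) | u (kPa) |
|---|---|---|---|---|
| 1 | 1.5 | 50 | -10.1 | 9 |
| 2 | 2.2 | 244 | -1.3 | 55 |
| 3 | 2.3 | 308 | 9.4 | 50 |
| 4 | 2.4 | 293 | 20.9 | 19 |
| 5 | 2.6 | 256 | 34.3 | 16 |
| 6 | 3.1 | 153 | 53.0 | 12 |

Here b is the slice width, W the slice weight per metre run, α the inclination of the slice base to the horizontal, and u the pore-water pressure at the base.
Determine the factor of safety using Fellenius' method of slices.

Ordinary method of slices: FS = Σ[c'·Δl_i + (W_i cosα_i − u_i·Δl_i)·tanφ'] / Σ W_i sinα_i, with Δl_i = b_i / cosα_i.
Slice 1: Δl = 1.5/cos(-10.1°) = 1.524 m; N'_1 = 50·cos(-10.1°) − 9·1.524 = 35.5; c'Δl = 5.03; W sinα = -8.8
Slice 2: Δl = 2.2/cos(-1.3°) = 2.201 m; N'_2 = 244·cos(-1.3°) − 55·2.201 = 122.9; c'Δl = 7.26; W sinα = -5.5
Slice 3: Δl = 2.3/cos9.4° = 2.331 m; N'_3 = 308·cos9.4° − 50·2.331 = 187.3; c'Δl = 7.69; W sinα = 50.3
Slice 4: Δl = 2.4/cos20.9° = 2.569 m; N'_4 = 293·cos20.9° − 19·2.569 = 224.9; c'Δl = 8.48; W sinα = 104.5
Slice 5: Δl = 2.6/cos34.3° = 3.147 m; N'_5 = 256·cos34.3° − 16·3.147 = 161.1; c'Δl = 10.39; W sinα = 144.3
Slice 6: Δl = 3.1/cos53.0° = 5.151 m; N'_6 = 153·cos53.0° − 12·5.151 = 30.3; c'Δl = 17.00; W sinα = 122.2
Σc'Δl = 55.8 kN/m; ΣN' = 762.0 kN/m; ΣW sinα = 407.0 kN/m
Resisting = 55.8 + 762.0·tan24.2° = 55.8 + 342.5 = 398.3 kN/m
FS = 398.3 / 407.0 = 0.979

FS = 0.98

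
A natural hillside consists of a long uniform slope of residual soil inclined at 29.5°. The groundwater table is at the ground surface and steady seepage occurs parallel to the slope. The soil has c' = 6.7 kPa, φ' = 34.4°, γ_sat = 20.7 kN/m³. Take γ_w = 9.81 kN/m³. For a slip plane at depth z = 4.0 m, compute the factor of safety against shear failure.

FS = 0.83

With seepage parallel to the slope and the water table at the surface, the effective normal stress on the slip plane uses the buoyant unit weight γ' = γ_sat − γ_w while the driving shear stress uses γ_sat:
FS = [c' + γ' z cos²β tanφ'] / [γ_sat z sinβ cosβ]
γ' = 20.7 − 9.81 = 10.89 kN/m³
Numerator = 6.7 + 10.89·4.0·cos²29.5°·tan34.4° = 6.7 + 10.89·4.0·0.7575·0.6847 = 29.294 kPa
Denominator = 20.7·4.0·sin29.5°·cos29.5° = 20.7·4.0·0.4924·0.8704 = 35.487 kPa
FS = 29.294 / 35.487 = 0.825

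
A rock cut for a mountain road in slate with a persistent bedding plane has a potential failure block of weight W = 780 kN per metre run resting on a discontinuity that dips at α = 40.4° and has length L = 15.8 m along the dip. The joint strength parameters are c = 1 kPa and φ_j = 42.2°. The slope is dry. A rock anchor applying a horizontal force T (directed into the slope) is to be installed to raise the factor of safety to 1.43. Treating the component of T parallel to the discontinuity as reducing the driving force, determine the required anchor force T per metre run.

T = 101 kN/m

Resolving forces along and normal to the sliding plane, with the horizontal anchor force T adding T·sinα to the effective normal force and T·cosα acting up the plane against the driving force:
FS = [cL + (W cosα + T sinα) tanφ_j] / [W sinα − T cosα]
Without the anchor: N' = 594.0 kN/m, driving T_d = 505.5 kN/m, resisting R = 1·15.8 + 594.0·tan42.2° = 554.4 kN/m, FS = 1.10.
Setting FS = 1.43 and solving for T:
1.43·(505.5 − T cos40.4°) = 554.4 + T sin40.4°·tan42.2°
T·(sin40.4°·tan42.2° + 1.43·cos40.4°) = 1.43·505.5 − 554.4
T·(0.6481·0.9067 + 1.43·0.7615) = 722.9 − 554.4 = 168.5
T·1.6767 = 168.5
T = 100.5 kN/m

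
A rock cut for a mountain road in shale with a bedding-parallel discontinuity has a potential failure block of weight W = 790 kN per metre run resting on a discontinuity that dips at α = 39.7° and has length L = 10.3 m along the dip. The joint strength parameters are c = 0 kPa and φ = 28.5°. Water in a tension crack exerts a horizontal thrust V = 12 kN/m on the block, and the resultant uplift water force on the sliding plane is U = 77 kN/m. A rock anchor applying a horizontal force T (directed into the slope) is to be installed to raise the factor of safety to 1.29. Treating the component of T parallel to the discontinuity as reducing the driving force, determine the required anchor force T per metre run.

T = 283 kN/m

Resolving forces along and normal to the sliding plane, with the horizontal anchor force T adding T·sinα to the effective normal force and T·cosα acting up the plane against the driving force:
FS = [cL + (W cosα − U − V sinα + T sinα) tanφ] / [W sinα + V cosα − T cosα]
Without the anchor: N' = 523.2 kN/m, driving T_d = 513.9 kN/m, resisting R = 0·10.3 + 523.2·tan28.5° = 284.1 kN/m, FS = 0.55.
Setting FS = 1.29 and solving for T:
1.29·(513.9 − T cos39.7°) = 284.1 + T sin39.7°·tan28.5°
T·(sin39.7°·tan28.5° + 1.29·cos39.7°) = 1.29·513.9 − 284.1
T·(0.6388·0.5430 + 1.29·0.7694) = 662.9 − 284.1 = 378.8
T·1.3393 = 378.8
T = 282.8 kN/m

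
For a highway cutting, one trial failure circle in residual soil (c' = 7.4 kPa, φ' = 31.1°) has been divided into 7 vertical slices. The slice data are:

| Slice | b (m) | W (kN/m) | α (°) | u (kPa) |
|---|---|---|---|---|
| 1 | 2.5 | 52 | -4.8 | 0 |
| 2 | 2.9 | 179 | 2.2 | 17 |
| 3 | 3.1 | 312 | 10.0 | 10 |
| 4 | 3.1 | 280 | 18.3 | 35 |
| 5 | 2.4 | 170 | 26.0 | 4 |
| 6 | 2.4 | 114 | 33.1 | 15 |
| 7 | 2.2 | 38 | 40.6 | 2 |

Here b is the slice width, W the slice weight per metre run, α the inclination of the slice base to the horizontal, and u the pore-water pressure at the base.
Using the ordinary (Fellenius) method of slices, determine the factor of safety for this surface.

FS = 2.12

Ordinary method of slices: FS = Σ[c'·Δl_i + (W_i cosα_i − u_i·Δl_i)·tanφ'] / Σ W_i sinα_i, with Δl_i = b_i / cosα_i.
Slice 1: Δl = 2.5/cos(-4.8°) = 2.509 m; N'_1 = 52·cos(-4.8°) − 0·2.509 = 51.8; c'Δl = 18.57; W sinα = -4.4
Slice 2: Δl = 2.9/cos2.2° = 2.902 m; N'_2 = 179·cos2.2° − 17·2.902 = 129.5; c'Δl = 21.48; W sinα = 6.9
Slice 3: Δl = 3.1/cos10.0° = 3.148 m; N'_3 = 312·cos10.0° − 10·3.148 = 275.8; c'Δl = 23.29; W sinα = 54.2
Slice 4: Δl = 3.1/cos18.3° = 3.265 m; N'_4 = 280·cos18.3° − 35·3.265 = 151.6; c'Δl = 24.16; W sinα = 87.9
Slice 5: Δl = 2.4/cos26.0° = 2.670 m; N'_5 = 170·cos26.0° − 4·2.670 = 142.1; c'Δl = 19.76; W sinα = 74.5
Slice 6: Δl = 2.4/cos33.1° = 2.865 m; N'_6 = 114·cos33.1° − 15·2.865 = 52.5; c'Δl = 21.20; W sinα = 62.3
Slice 7: Δl = 2.2/cos40.6° = 2.898 m; N'_7 = 38·cos40.6° − 2·2.898 = 23.1; c'Δl = 21.44; W sinα = 24.7
Σc'Δl = 149.9 kN/m; ΣN' = 826.4 kN/m; ΣW sinα = 306.1 kN/m
Resisting = 149.9 + 826.4·tan31.1° = 149.9 + 498.5 = 648.4 kN/m
FS = 648.4 / 306.1 = 2.118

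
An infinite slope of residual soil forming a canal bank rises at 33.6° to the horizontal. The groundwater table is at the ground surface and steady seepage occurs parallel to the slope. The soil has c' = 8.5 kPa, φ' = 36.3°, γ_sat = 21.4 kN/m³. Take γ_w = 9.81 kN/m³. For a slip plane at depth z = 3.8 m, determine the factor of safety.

FS = 0.83

With seepage parallel to the slope and the water table at the surface, the effective normal stress on the slip plane uses the buoyant unit weight γ' = γ_sat − γ_w while the driving shear stress uses γ_sat:
FS = [c' + γ' z cos²β tanφ'] / [γ_sat z sinβ cosβ]
γ' = 21.4 − 9.81 = 11.59 kN/m³
Numerator = 8.5 + 11.59·3.8·cos²33.6°·tan36.3° = 8.5 + 11.59·3.8·0.6938·0.7346 = 30.944 kPa
Denominator = 21.4·3.8·sin33.6°·cos33.6° = 21.4·3.8·0.5534·0.8329 = 37.483 kPa
FS = 30.944 / 37.483 = 0.826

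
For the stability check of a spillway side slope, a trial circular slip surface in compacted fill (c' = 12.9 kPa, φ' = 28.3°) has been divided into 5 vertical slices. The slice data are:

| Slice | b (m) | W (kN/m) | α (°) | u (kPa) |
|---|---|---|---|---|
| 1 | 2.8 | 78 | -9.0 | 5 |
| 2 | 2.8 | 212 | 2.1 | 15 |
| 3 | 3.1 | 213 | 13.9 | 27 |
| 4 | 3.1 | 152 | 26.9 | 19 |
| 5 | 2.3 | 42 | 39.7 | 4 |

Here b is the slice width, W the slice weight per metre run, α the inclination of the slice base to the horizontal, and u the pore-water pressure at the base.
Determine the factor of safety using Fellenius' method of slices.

Ordinary method of slices: FS = Σ[c'·Δl_i + (W_i cosα_i − u_i·Δl_i)·tanφ'] / Σ W_i sinα_i, with Δl_i = b_i / cosα_i.
Slice 1: Δl = 2.8/cos(-9.0°) = 2.835 m; N'_1 = 78·cos(-9.0°) − 5·2.835 = 62.9; c'Δl = 36.57; W sinα = -12.2
Slice 2: Δl = 2.8/cos2.1° = 2.802 m; N'_2 = 212·cos2.1° − 15·2.802 = 169.8; c'Δl = 36.14; W sinα = 7.8
Slice 3: Δl = 3.1/cos13.9° = 3.194 m; N'_3 = 213·cos13.9° − 27·3.194 = 120.5; c'Δl = 41.20; W sinα = 51.2
Slice 4: Δl = 3.1/cos26.9° = 3.476 m; N'_4 = 152·cos26.9° − 19·3.476 = 69.5; c'Δl = 44.84; W sinα = 68.8
Slice 5: Δl = 2.3/cos39.7° = 2.989 m; N'_5 = 42·cos39.7° − 4·2.989 = 20.4; c'Δl = 38.56; W sinα = 26.8
Σc'Δl = 197.3 kN/m; ΣN' = 443.1 kN/m; ΣW sinα = 142.3 kN/m
Resisting = 197.3 + 443.1·tan28.3° = 197.3 + 238.6 = 435.9 kN/m
FS = 435.9 / 142.3 = 3.063

FS = 3.06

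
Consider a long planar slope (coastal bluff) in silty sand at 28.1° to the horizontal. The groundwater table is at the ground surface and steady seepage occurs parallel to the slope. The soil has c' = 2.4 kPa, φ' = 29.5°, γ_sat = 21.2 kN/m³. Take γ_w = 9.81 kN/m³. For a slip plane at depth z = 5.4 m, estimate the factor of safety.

With seepage parallel to the slope and the water table at the surface, the effective normal stress on the slip plane uses the buoyant unit weight γ' = γ_sat − γ_w while the driving shear stress uses γ_sat:
FS = [c' + γ' z cos²β tanφ'] / [γ_sat z sinβ cosβ]
γ' = 21.2 − 9.81 = 11.39 kN/m³
Numerator = 2.4 + 11.39·5.4·cos²28.1°·tan29.5° = 2.4 + 11.39·5.4·0.7781·0.5658 = 29.478 kPa
Denominator = 21.2·5.4·sin28.1°·cos28.1° = 21.2·5.4·0.4710·0.8821 = 47.566 kPa
FS = 29.478 / 47.566 = 0.620

FS = 0.62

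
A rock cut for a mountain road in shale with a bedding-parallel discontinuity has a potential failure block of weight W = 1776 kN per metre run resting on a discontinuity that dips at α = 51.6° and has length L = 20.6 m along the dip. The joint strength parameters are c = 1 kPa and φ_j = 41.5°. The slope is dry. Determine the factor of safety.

FS = 0.72

Resolving the block weight along and normal to the plane and applying the Mohr–Coulomb strength on the joint:
N' = W cosα = 1776·cos51.6° = 1103.2 kN/m
Driving force T = W sinα = 1776·sin51.6° = 1391.8 kN/m
Resisting force R = c·L + N'·tanφ_j = 1·20.6 + 1103.2·tan41.5° = 20.6 + 976.0 = 996.6 kN/m
FS = R / T = 996.6 / 1391.8 = 0.716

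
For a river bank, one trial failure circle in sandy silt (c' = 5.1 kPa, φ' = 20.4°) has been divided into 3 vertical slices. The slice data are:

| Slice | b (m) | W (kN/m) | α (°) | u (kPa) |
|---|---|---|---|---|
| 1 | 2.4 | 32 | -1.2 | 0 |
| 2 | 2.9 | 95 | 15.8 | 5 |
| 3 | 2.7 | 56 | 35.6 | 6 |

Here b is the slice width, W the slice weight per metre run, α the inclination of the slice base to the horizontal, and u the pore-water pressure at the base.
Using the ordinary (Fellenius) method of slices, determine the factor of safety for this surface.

FS = 1.63

Ordinary method of slices: FS = Σ[c'·Δl_i + (W_i cosα_i − u_i·Δl_i)·tanφ'] / Σ W_i sinα_i, with Δl_i = b_i / cosα_i.
Slice 1: Δl = 2.4/cos(-1.2°) = 2.401 m; N'_1 = 32·cos(-1.2°) − 0·2.401 = 32.0; c'Δl = 12.24; W sinα = -0.7
Slice 2: Δl = 2.9/cos15.8° = 3.014 m; N'_2 = 95·cos15.8° − 5·3.014 = 76.3; c'Δl = 15.37; W sinα = 25.9
Slice 3: Δl = 2.7/cos35.6° = 3.321 m; N'_3 = 56·cos35.6° − 6·3.321 = 25.6; c'Δl = 16.94; W sinα = 32.6
Σc'Δl = 44.5 kN/m; ΣN' = 133.9 kN/m; ΣW sinα = 57.8 kN/m
Resisting = 44.5 + 133.9·tan20.4° = 44.5 + 49.8 = 94.4 kN/m
FS = 94.4 / 57.8 = 1.633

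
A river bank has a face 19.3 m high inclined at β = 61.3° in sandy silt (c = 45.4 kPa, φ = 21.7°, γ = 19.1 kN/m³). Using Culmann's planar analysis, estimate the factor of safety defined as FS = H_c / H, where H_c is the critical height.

H_c = (4c/γ) · sinβ cosφ / [1 − cos(β − φ)]
    = (4·45.4/19.1) · sin61.3°·cos21.7° / [1 − cos39.6°]
    = 9.508 · 0.8150 / 0.2295 = 33.77 m
FS = H_c / H = 33.77 / 19.3 = 1.750

FS = 1.75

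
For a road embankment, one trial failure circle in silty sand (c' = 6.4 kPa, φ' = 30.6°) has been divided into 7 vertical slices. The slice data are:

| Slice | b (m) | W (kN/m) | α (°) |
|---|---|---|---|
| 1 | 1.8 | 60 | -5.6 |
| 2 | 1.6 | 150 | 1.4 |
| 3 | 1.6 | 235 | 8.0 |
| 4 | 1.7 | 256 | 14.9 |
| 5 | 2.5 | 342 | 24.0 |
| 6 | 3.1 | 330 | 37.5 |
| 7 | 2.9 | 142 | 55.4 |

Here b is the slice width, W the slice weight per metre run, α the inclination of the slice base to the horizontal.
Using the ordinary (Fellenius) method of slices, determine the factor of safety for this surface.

Ordinary method of slices: FS = Σ[c'·Δl_i + (W_i cosα_i)·tanφ'] / Σ W_i sinα_i, with Δl_i = b_i / cosα_i.
Slice 1: Δl = 1.8/cos(-5.6°) = 1.809 m; N'_1 = 60·cos(-5.6°) = 59.7; c'Δl = 11.58; W sinα = -5.9
Slice 2: Δl = 1.6/cos1.4° = 1.600 m; N'_2 = 150·cos1.4° = 150.0; c'Δl = 10.24; W sinα = 3.7
Slice 3: Δl = 1.6/cos8.0° = 1.616 m; N'_3 = 235·cos8.0° = 232.7; c'Δl = 10.34; W sinα = 32.7
Slice 4: Δl = 1.7/cos14.9° = 1.759 m; N'_4 = 256·cos14.9° = 247.4; c'Δl = 11.26; W sinα = 65.8
Slice 5: Δl = 2.5/cos24.0° = 2.737 m; N'_5 = 342·cos24.0° = 312.4; c'Δl = 17.51; W sinα = 139.1
Slice 6: Δl = 3.1/cos37.5° = 3.907 m; N'_6 = 330·cos37.5° = 261.8; c'Δl = 25.01; W sinα = 200.9
Slice 7: Δl = 2.9/cos55.4° = 5.107 m; N'_7 = 142·cos55.4° = 80.6; c'Δl = 32.69; W sinα = 116.9
Σc'Δl = 118.6 kN/m; ΣN' = 1344.6 kN/m; ΣW sinα = 553.2 kN/m
Resisting = 118.6 + 1344.6·tan30.6° = 118.6 + 795.2 = 913.8 kN/m
FS = 913.8 / 553.2 = 1.652

FS = 1.65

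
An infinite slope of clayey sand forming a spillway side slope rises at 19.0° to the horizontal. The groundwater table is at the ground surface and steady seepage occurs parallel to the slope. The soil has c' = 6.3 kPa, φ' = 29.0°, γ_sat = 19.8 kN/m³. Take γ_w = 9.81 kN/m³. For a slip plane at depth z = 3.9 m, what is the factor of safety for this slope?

FS = 1.08

With seepage parallel to the slope and the water table at the surface, the effective normal stress on the slip plane uses the buoyant unit weight γ' = γ_sat − γ_w while the driving shear stress uses γ_sat:
FS = [c' + γ' z cos²β tanφ'] / [γ_sat z sinβ cosβ]
γ' = 19.8 − 9.81 = 9.99 kN/m³
Numerator = 6.3 + 9.99·3.9·cos²19.0°·tan29.0° = 6.3 + 9.99·3.9·0.8940·0.5543 = 25.607 kPa
Denominator = 19.8·3.9·sin19.0°·cos19.0° = 19.8·3.9·0.3256·0.9455 = 23.771 kPa
FS = 25.607 / 23.771 = 1.077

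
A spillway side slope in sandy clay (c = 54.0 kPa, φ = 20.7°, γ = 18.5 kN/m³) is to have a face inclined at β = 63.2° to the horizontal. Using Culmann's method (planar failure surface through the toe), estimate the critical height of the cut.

H_c = 37.11 m

Culmann's analysis gives the critical failure plane at α_cr = (β + φ)/2 = (63.2 + 20.7)/2 = 42.0°, and the critical height
H_c = (4c/γ) · sinβ cosφ / [1 − cos(β − φ)]
    = (4·54.0/18.5) · sin63.2°·cos20.7° / [1 − cos(42.5°)]
    = 11.676 · 0.8926·0.9354 / [1 − 0.7373]
    = 11.676 · 0.8350 / 0.2627
    = 37.11 m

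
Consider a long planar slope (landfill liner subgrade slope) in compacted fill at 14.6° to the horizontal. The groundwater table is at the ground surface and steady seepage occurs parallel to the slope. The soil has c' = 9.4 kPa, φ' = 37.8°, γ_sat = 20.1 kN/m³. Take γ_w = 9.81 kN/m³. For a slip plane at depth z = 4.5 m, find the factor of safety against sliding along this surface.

With seepage parallel to the slope and the water table at the surface, the effective normal stress on the slip plane uses the buoyant unit weight γ' = γ_sat − γ_w while the driving shear stress uses γ_sat:
FS = [c' + γ' z cos²β tanφ'] / [γ_sat z sinβ cosβ]
γ' = 20.1 − 9.81 = 10.29 kN/m³
Numerator = 9.4 + 10.29·4.5·cos²14.6°·tan37.8° = 9.4 + 10.29·4.5·0.9365·0.7757 = 43.036 kPa
Denominator = 20.1·4.5·sin14.6°·cos14.6° = 20.1·4.5·0.2521·0.9677 = 22.063 kPa
FS = 43.036 / 22.063 = 1.951

FS = 1.95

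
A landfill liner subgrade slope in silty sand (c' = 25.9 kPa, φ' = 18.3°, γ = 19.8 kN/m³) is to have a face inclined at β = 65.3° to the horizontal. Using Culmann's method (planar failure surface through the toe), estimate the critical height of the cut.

Culmann's analysis gives the critical failure plane at α_cr = (β + φ')/2 = (65.3 + 18.3)/2 = 41.8°, and the critical height
H_c = (4c'/γ) · sinβ cosφ' / [1 − cos(β − φ')]
    = (4·25.9/19.8) · sin65.3°·cos18.3° / [1 − cos(47.0°)]
    = 5.232 · 0.9085·0.9494 / [1 − 0.6820]
    = 5.232 · 0.8626 / 0.3180
    = 14.19 m

H_c = 14.19 m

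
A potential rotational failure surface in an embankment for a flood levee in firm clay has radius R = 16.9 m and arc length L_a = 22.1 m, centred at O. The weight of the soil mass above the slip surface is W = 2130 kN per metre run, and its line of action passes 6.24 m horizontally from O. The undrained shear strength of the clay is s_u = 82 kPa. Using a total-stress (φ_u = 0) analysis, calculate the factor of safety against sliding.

FS = 2.30

Taking moments about the centre O, the resisting moment is provided by the undrained shear strength acting along the arc:
M_R = s_u·L_a·R = 82·22.10·16.9 = 30626.2 kN·m/m
M_D = W·d = 2130·6.24 = 13291.2 kN·m/m
FS = M_R / M_D = 30626.2 / 13291.2 = 2.304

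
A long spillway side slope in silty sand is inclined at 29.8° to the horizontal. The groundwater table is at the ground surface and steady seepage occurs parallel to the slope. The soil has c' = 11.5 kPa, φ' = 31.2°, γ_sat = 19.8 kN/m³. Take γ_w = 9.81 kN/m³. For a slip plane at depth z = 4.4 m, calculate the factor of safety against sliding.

With seepage parallel to the slope and the water table at the surface, the effective normal stress on the slip plane uses the buoyant unit weight γ' = γ_sat − γ_w while the driving shear stress uses γ_sat:
FS = [c' + γ' z cos²β tanφ'] / [γ_sat z sinβ cosβ]
γ' = 19.8 − 9.81 = 9.99 kN/m³
Numerator = 11.5 + 9.99·4.4·cos²29.8°·tan31.2° = 11.5 + 9.99·4.4·0.7530·0.6056 = 31.546 kPa
Denominator = 19.8·4.4·sin29.8°·cos29.8° = 19.8·4.4·0.4970·0.8678 = 37.571 kPa
FS = 31.546 / 37.571 = 0.840

FS = 0.84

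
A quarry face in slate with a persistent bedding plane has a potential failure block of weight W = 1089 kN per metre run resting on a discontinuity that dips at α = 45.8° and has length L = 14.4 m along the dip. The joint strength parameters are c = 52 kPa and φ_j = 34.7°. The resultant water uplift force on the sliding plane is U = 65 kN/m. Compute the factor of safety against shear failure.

FS = 1.57

Resolving the block weight along and normal to the plane and applying the Mohr–Coulomb strength on the joint:
N' = W cosα − U = 1089·cos45.8° − 65 = 694.2 kN/m
Driving force T = W sinα = 1089·sin45.8° = 780.7 kN/m
Resisting force R = c·L + N'·tanφ_j = 52·14.4 + 694.2·tan34.7° = 748.8 + 480.7 = 1229.5 kN/m
FS = R / T = 1229.5 / 780.7 = 1.575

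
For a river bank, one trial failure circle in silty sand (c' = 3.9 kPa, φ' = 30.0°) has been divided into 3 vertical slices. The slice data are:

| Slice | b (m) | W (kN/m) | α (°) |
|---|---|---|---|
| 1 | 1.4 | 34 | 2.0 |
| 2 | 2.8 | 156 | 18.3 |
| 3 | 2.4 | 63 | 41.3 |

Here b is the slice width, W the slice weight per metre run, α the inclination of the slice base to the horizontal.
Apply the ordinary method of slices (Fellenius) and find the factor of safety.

Ordinary method of slices: FS = Σ[c'·Δl_i + (W_i cosα_i)·tanφ'] / Σ W_i sinα_i, with Δl_i = b_i / cosα_i.
Slice 1: Δl = 1.4/cos2.0° = 1.401 m; N'_1 = 34·cos2.0° = 34.0; c'Δl = 5.46; W sinα = 1.2
Slice 2: Δl = 2.8/cos18.3° = 2.949 m; N'_2 = 156·cos18.3° = 148.1; c'Δl = 11.50; W sinα = 49.0
Slice 3: Δl = 2.4/cos41.3° = 3.195 m; N'_3 = 63·cos41.3° = 47.3; c'Δl = 12.46; W sinα = 41.6
Σc'Δl = 29.4 kN/m; ΣN' = 229.4 kN/m; ΣW sinα = 91.7 kN/m
Resisting = 29.4 + 229.4·tan30.0° = 29.4 + 132.5 = 161.9 kN/m
FS = 161.9 / 91.7 = 1.764

FS = 1.76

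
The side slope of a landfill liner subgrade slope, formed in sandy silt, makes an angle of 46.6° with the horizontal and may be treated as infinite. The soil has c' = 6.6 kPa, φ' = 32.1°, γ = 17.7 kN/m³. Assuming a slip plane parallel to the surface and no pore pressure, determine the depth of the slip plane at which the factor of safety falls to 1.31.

Setting FS = 1.31 in FS = [c' + γz cos²β tanφ'] / [γz sinβ cosβ] and solving for z:
z = c' / [γ cosβ (FS·sinβ − cosβ·tanφ')]
  = 6.6 / [17.7·cos46.6°·(1.31·sin46.6° − cos46.6°·tan32.1°)]
  = 6.6 / [17.7·0.6871·(1.31·0.7266 − 0.6871·0.6273)]
  = 6.6 / 6.3337 = 1.042 m

z = 1.04 m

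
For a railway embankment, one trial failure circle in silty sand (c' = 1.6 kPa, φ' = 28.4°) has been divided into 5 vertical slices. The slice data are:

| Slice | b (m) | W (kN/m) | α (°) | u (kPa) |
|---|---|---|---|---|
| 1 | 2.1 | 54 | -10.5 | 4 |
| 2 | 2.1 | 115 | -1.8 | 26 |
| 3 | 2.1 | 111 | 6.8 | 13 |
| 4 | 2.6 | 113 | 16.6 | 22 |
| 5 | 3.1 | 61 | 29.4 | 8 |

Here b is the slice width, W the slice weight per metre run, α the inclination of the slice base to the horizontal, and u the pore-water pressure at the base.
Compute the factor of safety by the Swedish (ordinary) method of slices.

Ordinary method of slices: FS = Σ[c'·Δl_i + (W_i cosα_i − u_i·Δl_i)·tanφ'] / Σ W_i sinα_i, with Δl_i = b_i / cosα_i.
Slice 1: Δl = 2.1/cos(-10.5°) = 2.136 m; N'_1 = 54·cos(-10.5°) − 4·2.136 = 44.6; c'Δl = 3.42; W sinα = -9.8
Slice 2: Δl = 2.1/cos(-1.8°) = 2.101 m; N'_2 = 115·cos(-1.8°) − 26·2.101 = 60.3; c'Δl = 3.36; W sinα = -3.6
Slice 3: Δl = 2.1/cos6.8° = 2.115 m; N'_3 = 111·cos6.8° − 13·2.115 = 82.7; c'Δl = 3.38; W sinα = 13.1
Slice 4: Δl = 2.6/cos16.6° = 2.713 m; N'_4 = 113·cos16.6° − 22·2.713 = 48.6; c'Δl = 4.34; W sinα = 32.3
Slice 5: Δl = 3.1/cos29.4° = 3.558 m; N'_5 = 61·cos29.4° − 8·3.558 = 24.7; c'Δl = 5.69; W sinα = 29.9
Σc'Δl = 20.2 kN/m; ΣN' = 260.9 kN/m; ΣW sinα = 61.9 kN/m
Resisting = 20.2 + 260.9·tan28.4° = 20.2 + 141.1 = 161.3 kN/m
FS = 161.3 / 61.9 = 2.604

FS = 2.60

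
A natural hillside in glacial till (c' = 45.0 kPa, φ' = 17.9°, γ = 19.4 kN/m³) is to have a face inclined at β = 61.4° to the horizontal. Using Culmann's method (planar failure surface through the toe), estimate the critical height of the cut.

H_c = 28.23 m

Culmann's analysis gives the critical failure plane at α_cr = (β + φ')/2 = (61.4 + 17.9)/2 = 39.6°, and the critical height
H_c = (4c'/γ) · sinβ cosφ' / [1 − cos(β − φ')]
    = (4·45.0/19.4) · sin61.4°·cos17.9° / [1 − cos(43.5°)]
    = 9.278 · 0.8780·0.9516 / [1 − 0.7254]
    = 9.278 · 0.8355 / 0.2746
    = 28.23 m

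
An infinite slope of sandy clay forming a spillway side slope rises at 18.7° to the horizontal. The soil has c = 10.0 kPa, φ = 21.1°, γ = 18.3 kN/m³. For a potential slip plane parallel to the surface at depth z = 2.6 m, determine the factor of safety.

For an infinite slope with a slip plane parallel to the surface (no pore pressure): FS = [c + γz cos²β tanφ] / [γz sinβ cosβ].
γz = 18.3·2.6 = 47.58 kN/m²
Numerator = 10.0 + 47.58·cos²18.7°·tan21.1° = 10.0 + 47.58·0.8972·0.3859 = 26.472 kPa
Denominator = 47.58·sin18.7°·cos18.7° = 47.58·0.3206·0.9472 = 14.449 kPa
FS = 26.472 / 14.449 = 1.832

FS = 1.83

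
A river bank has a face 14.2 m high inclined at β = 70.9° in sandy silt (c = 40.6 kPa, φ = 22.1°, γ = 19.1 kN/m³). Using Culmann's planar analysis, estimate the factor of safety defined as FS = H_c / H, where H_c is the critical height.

H_c = (4c/γ) · sinβ cosφ / [1 − cos(β − φ)]
    = (4·40.6/19.1) · sin70.9°·cos22.1° / [1 − cos48.8°]
    = 8.503 · 0.8755 / 0.3413 = 21.81 m
FS = H_c / H = 21.81 / 14.2 = 1.536

FS = 1.54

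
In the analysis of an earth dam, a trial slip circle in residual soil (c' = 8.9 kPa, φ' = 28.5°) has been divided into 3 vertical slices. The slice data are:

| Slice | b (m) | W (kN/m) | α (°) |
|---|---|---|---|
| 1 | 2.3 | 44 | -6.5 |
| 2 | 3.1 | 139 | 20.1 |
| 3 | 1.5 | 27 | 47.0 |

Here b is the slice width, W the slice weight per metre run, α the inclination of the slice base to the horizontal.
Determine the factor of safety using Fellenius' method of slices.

FS = 2.79

Ordinary method of slices: FS = Σ[c'·Δl_i + (W_i cosα_i)·tanφ'] / Σ W_i sinα_i, with Δl_i = b_i / cosα_i.
Slice 1: Δl = 2.3/cos(-6.5°) = 2.315 m; N'_1 = 44·cos(-6.5°) = 43.7; c'Δl = 20.60; W sinα = -5.0
Slice 2: Δl = 3.1/cos20.1° = 3.301 m; N'_2 = 139·cos20.1° = 130.5; c'Δl = 29.38; W sinα = 47.8
Slice 3: Δl = 1.5/cos47.0° = 2.199 m; N'_3 = 27·cos47.0° = 18.4; c'Δl = 19.57; W sinα = 19.7
Σc'Δl = 69.6 kN/m; ΣN' = 192.7 kN/m; ΣW sinα = 62.5 kN/m
Resisting = 69.6 + 192.7·tan28.5° = 69.6 + 104.6 = 174.2 kN/m
FS = 174.2 / 62.5 = 2.785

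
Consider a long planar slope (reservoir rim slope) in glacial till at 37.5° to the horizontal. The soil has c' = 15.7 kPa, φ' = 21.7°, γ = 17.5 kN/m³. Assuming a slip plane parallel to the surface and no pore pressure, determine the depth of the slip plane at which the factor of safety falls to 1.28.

Setting FS = 1.28 in FS = [c' + γz cos²β tanφ'] / [γz sinβ cosβ] and solving for z:
z = c' / [γ cosβ (FS·sinβ − cosβ·tanφ')]
  = 15.7 / [17.5·cos37.5°·(1.28·sin37.5° − cos37.5°·tan21.7°)]
  = 15.7 / [17.5·0.7934·(1.28·0.6088 − 0.7934·0.3979)]
  = 15.7 / 6.4351 = 2.440 m

z = 2.44 m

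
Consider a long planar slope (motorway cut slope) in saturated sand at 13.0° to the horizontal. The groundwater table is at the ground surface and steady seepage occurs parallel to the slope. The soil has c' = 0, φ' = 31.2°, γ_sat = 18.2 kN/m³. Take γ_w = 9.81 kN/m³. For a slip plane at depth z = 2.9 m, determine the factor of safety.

With seepage parallel to the slope and the water table at the surface, the effective normal stress on the slip plane uses the buoyant unit weight γ' = γ_sat − γ_w while the driving shear stress uses γ_sat:
FS = [c' + γ' z cos²β tanφ'] / [γ_sat z sinβ cosβ]
(For c' = 0 this reduces to FS = (γ'/γ_sat)·tanφ'/tanβ.)
γ' = 18.2 − 9.81 = 8.39 kN/m³
Numerator = 0.0 + 8.39·2.9·cos²13.0°·tan31.2° = 0.0 + 8.39·2.9·0.9494·0.6056 = 13.990 kPa
Denominator = 18.2·2.9·sin13.0°·cos13.0° = 18.2·2.9·0.2250·0.9744 = 11.569 kPa
FS = 13.990 / 11.569 = 1.209

FS = 1.21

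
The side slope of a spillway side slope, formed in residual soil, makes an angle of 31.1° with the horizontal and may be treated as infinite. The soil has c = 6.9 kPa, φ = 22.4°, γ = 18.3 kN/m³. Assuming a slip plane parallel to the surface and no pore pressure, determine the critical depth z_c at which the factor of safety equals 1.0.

Setting FS = 1.00 in FS = [c + γz cos²β tanφ] / [γz sinβ cosβ] and solving for z:
z = c / [γ cosβ (FS·sinβ − cosβ·tanφ)]
  = 6.9 / [18.3·cos31.1°·(1.00·sin31.1° − cos31.1°·tan22.4°)]
  = 6.9 / [18.3·0.8563·(1.00·0.5165 − 0.8563·0.4122)]
  = 6.9 / 2.5636 = 2.691 m

z_c = 2.69 m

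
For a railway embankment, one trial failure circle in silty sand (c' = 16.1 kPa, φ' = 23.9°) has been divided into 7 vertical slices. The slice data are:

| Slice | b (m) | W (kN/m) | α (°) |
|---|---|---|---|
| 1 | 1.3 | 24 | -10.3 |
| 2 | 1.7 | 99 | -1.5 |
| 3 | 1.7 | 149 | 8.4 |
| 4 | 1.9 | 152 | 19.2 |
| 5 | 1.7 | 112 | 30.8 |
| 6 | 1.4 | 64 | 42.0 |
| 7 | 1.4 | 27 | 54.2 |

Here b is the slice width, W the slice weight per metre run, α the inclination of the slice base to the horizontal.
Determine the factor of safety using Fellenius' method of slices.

Ordinary method of slices: FS = Σ[c'·Δl_i + (W_i cosα_i)·tanφ'] / Σ W_i sinα_i, with Δl_i = b_i / cosα_i.
Slice 1: Δl = 1.3/cos(-10.3°) = 1.321 m; N'_1 = 24·cos(-10.3°) = 23.6; c'Δl = 21.27; W sinα = -4.3
Slice 2: Δl = 1.7/cos(-1.5°) = 1.701 m; N'_2 = 99·cos(-1.5°) = 99.0; c'Δl = 27.38; W sinα = -2.6
Slice 3: Δl = 1.7/cos8.4° = 1.718 m; N'_3 = 149·cos8.4° = 147.4; c'Δl = 27.67; W sinα = 21.8
Slice 4: Δl = 1.9/cos19.2° = 2.012 m; N'_4 = 152·cos19.2° = 143.5; c'Δl = 32.39; W sinα = 50.0
Slice 5: Δl = 1.7/cos30.8° = 1.979 m; N'_5 = 112·cos30.8° = 96.2; c'Δl = 31.86; W sinα = 57.3
Slice 6: Δl = 1.4/cos42.0° = 1.884 m; N'_6 = 64·cos42.0° = 47.6; c'Δl = 30.33; W sinα = 42.8
Slice 7: Δl = 1.4/cos54.2° = 2.393 m; N'_7 = 27·cos54.2° = 15.8; c'Δl = 38.53; W sinα = 21.9
Σc'Δl = 209.4 kN/m; ΣN' = 573.1 kN/m; ΣW sinα = 186.9 kN/m
Resisting = 209.4 + 573.1·tan23.9° = 209.4 + 254.0 = 463.4 kN/m
FS = 463.4 / 186.9 = 2.479

FS = 2.48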